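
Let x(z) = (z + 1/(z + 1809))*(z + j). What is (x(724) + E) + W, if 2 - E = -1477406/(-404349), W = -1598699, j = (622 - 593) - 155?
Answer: -1193978201206361/1024216017 ≈ -1.1657e+6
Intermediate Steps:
j = -126 (j = 29 - 155 = -126)
x(z) = (-126 + z)*(z + 1/(1809 + z)) (x(z) = (z + 1/(z + 1809))*(z - 126) = (z + 1/(1809 + z))*(-126 + z) = (-126 + z)*(z + 1/(1809 + z)))
E = -668708/404349 (E = 2 - (-1477406)/(-404349) = 2 - (-1477406)*(-1)/404349 = 2 - 1*1477406/404349 = 2 - 1477406/404349 = -668708/404349 ≈ -1.6538)
(x(724) + E) + W = ((-126 + 724**3 - 227933*724 + 1683*724**2)/(1809 + 724) - 668708/404349) - 1598699 = ((-126 + 379503424 - 165023492 + 1683*524176)/2533 - 668708/404349) - 1598699 = ((-126 + 379503424 - 165023492 + 882188208)/2533 - 668708/404349) - 1598699 = ((1/2533)*1096668014 - 668708/404349) - 1598699 = (1096668014/2533 - 668708/404349) - 1598699 = 443434920955522/1024216017 - 1598699 = -1193978201206361/1024216017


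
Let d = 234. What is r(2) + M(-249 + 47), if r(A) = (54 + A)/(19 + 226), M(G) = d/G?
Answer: -3287/3535 ≈ -0.92984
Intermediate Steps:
M(G) = 234/G
r(A) = 54/245 + A/245 (r(A) = (54 + A)/245 = (54 + A)*(1/245) = 54/245 + A/245)
r(2) + M(-249 + 47) = (54/245 + (1/245)*2) + 234/(-249 + 47) = (54/245 + 2/245) + 234/(-202) = 8/35 + 234*(-1/202) = 8/35 - 117/101 = -3287/3535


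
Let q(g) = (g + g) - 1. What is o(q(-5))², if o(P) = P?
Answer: 121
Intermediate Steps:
q(g) = -1 + 2*g (q(g) = 2*g - 1 = -1 + 2*g)
o(q(-5))² = (-1 + 2*(-5))² = (-1 - 10)² = (-11)² = 121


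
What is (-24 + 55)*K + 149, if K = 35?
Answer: 1234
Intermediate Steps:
(-24 + 55)*K + 149 = (-24 + 55)*35 + 149 = 31*35 + 149 = 1085 + 149 = 1234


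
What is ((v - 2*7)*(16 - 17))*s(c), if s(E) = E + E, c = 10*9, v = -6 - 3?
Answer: 4140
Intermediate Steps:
v = -9
c = 90
s(E) = 2*E
((v - 2*7)*(16 - 17))*s(c) = ((-9 - 2*7)*(16 - 17))*(2*90) = ((-9 - 14)*(-1))*180 = -23*(-1)*180 = 23*180 = 4140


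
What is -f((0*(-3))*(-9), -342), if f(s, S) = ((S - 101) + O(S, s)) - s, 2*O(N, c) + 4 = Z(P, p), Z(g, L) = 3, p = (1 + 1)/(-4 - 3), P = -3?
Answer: 887/2 ≈ 443.50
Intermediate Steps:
p = -2/7 (p = 2/(-7) = 2*(-⅐) = -2/7 ≈ -0.28571)
O(N, c) = -½ (O(N, c) = -2 + (½)*3 = -2 + 3/2 = -½)
f(s, S) = -203/2 + S - s (f(s, S) = ((S - 101) - ½) - s = ((-101 + S) - ½) - s = (-203/2 + S) - s = -203/2 + S - s)
-f((0*(-3))*(-9), -342) = -(-203/2 - 342 - 0*(-3)*(-9)) = -(-203/2 - 342 - 0*(-9)) = -(-203/2 - 342 - 1*0) = -(-203/2 - 342 + 0) = -1*(-887/2) = 887/2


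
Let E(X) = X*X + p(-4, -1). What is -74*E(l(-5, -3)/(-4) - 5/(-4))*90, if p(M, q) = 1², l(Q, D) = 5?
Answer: -6660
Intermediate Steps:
p(M, q) = 1
E(X) = 1 + X² (E(X) = X*X + 1 = X² + 1 = 1 + X²)
-74*E(l(-5, -3)/(-4) - 5/(-4))*90 = -74*(1 + (5/(-4) - 5/(-4))²)*90 = -74*(1 + (5*(-¼) - 5*(-¼))²)*90 = -74*(1 + (-5/4 + 5/4)²)*90 = -74*(1 + 0²)*90 = -74*(1 + 0)*90 = -74*1*90 = -74*90 = -6660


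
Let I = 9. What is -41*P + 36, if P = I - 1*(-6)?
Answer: -579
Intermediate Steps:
P = 15 (P = 9 - 1*(-6) = 9 + 6 = 15)
-41*P + 36 = -41*15 + 36 = -615 + 36 = -579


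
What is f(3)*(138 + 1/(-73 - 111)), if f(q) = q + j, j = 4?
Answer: 177737/184 ≈ 965.96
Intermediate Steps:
f(q) = 4 + q (f(q) = q + 4 = 4 + q)
f(3)*(138 + 1/(-73 - 111)) = (4 + 3)*(138 + 1/(-73 - 111)) = 7*(138 + 1/(-184)) = 7*(138 - 1/184) = 7*(25391/184) = 177737/184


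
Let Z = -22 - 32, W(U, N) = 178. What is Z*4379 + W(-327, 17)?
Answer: -236288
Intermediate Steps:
Z = -54
Z*4379 + W(-327, 17) = -54*4379 + 178 = -236466 + 178 = -236288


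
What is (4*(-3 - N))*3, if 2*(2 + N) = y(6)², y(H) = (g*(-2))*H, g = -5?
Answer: -21612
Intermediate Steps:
y(H) = 10*H (y(H) = (-5*(-2))*H = 10*H)
N = 1798 (N = -2 + (10*6)²/2 = -2 + (½)*60² = -2 + (½)*3600 = -2 + 1800 = 1798)
(4*(-3 - N))*3 = (4*(-3 - 1*1798))*3 = (4*(-3 - 1798))*3 = (4*(-1801))*3 = -7204*3 = -21612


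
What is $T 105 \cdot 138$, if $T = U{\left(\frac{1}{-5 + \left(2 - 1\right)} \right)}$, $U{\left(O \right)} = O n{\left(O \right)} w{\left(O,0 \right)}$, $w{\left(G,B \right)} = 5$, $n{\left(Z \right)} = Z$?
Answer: $\frac{36225}{8} \approx 4528.1$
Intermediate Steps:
$U{\left(O \right)} = 5 O^{2}$ ($U{\left(O \right)} = O O 5 = O^{2} \cdot 5 = 5 O^{2}$)
$T = \frac{5}{16}$ ($T = 5 \left(\frac{1}{-5 + \left(2 - 1\right)}\right)^{2} = 5 \left(\frac{1}{-5 + 1}\right)^{2} = 5 \left(\frac{1}{-4}\right)^{2} = 5 \left(- \frac{1}{4}\right)^{2} = 5 \cdot \frac{1}{16} = \frac{5}{16} \approx 0.3125$)
$T 105 \cdot 138 = \frac{5}{16} \cdot 105 \cdot 138 = \frac{525}{16} \cdot 138 = \frac{36225}{8}$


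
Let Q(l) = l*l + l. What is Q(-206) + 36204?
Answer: 78434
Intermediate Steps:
Q(l) = l + l² (Q(l) = l² + l = l + l²)
Q(-206) + 36204 = -206*(1 - 206) + 36204 = -206*(-205) + 36204 = 42230 + 36204 = 78434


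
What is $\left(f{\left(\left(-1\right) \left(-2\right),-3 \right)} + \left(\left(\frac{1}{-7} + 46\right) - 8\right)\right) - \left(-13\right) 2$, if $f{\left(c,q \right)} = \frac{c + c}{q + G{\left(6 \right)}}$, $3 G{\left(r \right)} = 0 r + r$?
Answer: $\frac{419}{7} \approx 59.857$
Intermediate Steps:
$G{\left(r \right)} = \frac{r}{3}$ ($G{\left(r \right)} = \frac{0 r + r}{3} = \frac{0 + r}{3} = \frac{r}{3}$)
$f{\left(c,q \right)} = \frac{2 c}{2 + q}$ ($f{\left(c,q \right)} = \frac{c + c}{q + \frac{1}{3} \cdot 6} = \frac{2 c}{q + 2} = \frac{2 c}{2 + q}$)
$\left(f{\left(\left(-1\right) \left(-2\right),-3 \right)} + \left(\left(\frac{1}{-7} + 46\right) - 8\right)\right) - \left(-13\right) 2 = \left(\frac{2 \left(\left(-1\right) \left(-2\right)\right)}{2 - 3} + \left(\left(\frac{1}{-7} + 46\right) - 8\right)\right) - \left(-13\right) 2 = \left(2 \cdot 2 \frac{1}{-1} + \left(\left(- \frac{1}{7} + 46\right) - 8\right)\right) - -26 = \left(2 \cdot 2 \left(-1\right) + \left(\frac{321}{7} - 8\right)\right) + 26 = \left(-4 + \frac{265}{7}\right) + 26 = \frac{237}{7} + 26 = \frac{419}{7}$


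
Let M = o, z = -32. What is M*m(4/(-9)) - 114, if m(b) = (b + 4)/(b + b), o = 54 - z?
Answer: -458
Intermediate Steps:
o = 86 (o = 54 - 1*(-32) = 54 + 32 = 86)
m(b) = (4 + b)/(2*b) (m(b) = (4 + b)/((2*b)) = (4 + b)*(1/(2*b)) = (4 + b)/(2*b))
M = 86
M*m(4/(-9)) - 114 = 86*((4 + 4/(-9))/(2*((4/(-9))))) - 114 = 86*((4 + 4*(-1/9))/(2*((4*(-1/9))))) - 114 = 86*((4 - 4/9)/(2*(-4/9))) - 114 = 86*((1/2)*(-9/4)*(32/9)) - 114 = 86*(-4) - 114 = -344 - 114 = -458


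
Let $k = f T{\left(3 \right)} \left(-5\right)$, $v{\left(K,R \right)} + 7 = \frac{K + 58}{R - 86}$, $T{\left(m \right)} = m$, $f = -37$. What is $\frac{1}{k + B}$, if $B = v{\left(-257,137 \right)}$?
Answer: $\frac{51}{27749} \approx 0.0018379$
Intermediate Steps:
$v{\left(K,R \right)} = -7 + \frac{58 + K}{-86 + R}$ ($v{\left(K,R \right)} = -7 + \frac{K + 58}{R - 86} = -7 + \frac{58 + K}{-86 + R}$)
$B = - \frac{556}{51}$ ($B = \frac{660 - 257 - 959}{-86 + 137} = \frac{660 - 257 - 959}{51} = \frac{1}{51} \left(-556\right) = - \frac{556}{51} \approx -10.902$)
$k = 555$ ($k = \left(-37\right) 3 \left(-5\right) = \left(-111\right) \left(-5\right) = 555$)
$\frac{1}{k + B} = \frac{1}{555 - \frac{556}{51}} = \frac{1}{\frac{27749}{51}} = \frac{51}{27749}$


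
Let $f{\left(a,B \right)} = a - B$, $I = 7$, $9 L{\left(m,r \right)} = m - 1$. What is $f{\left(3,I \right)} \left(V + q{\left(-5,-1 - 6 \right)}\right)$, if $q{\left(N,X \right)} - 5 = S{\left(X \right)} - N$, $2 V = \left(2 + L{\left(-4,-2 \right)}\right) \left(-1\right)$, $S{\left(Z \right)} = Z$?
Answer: $- \frac{82}{9} \approx -9.1111$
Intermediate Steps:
$L{\left(m,r \right)} = - \frac{1}{9} + \frac{m}{9}$ ($L{\left(m,r \right)} = \frac{m - 1}{9} = \frac{-1 + m}{9} = - \frac{1}{9} + \frac{m}{9}$)
$V = - \frac{13}{18}$ ($V = \frac{\left(2 + \left(- \frac{1}{9} + \frac{1}{9} \left(-4\right)\right)\right) \left(-1\right)}{2} = \frac{\left(2 - \frac{5}{9}\right) \left(-1\right)}{2} = \frac{\frac{13}{9} \left(-1\right)}{2} = \frac{1}{2} \left(- \frac{13}{9}\right) = - \frac{13}{18} \approx -0.72222$)
$q{\left(N,X \right)} = 5 + X - N$ ($q{\left(N,X \right)} = 5 - \left(N - X\right) = 5 + X - N$)
$f{\left(3,I \right)} \left(V + q{\left(-5,-1 - 6 \right)}\right) = \left(3 - 7\right) \left(- \frac{13}{18} - -3\right) = \left(3 - 7\right) \left(- \frac{13}{18} + \left(5 - 7 + 5\right)\right) = - 4 \left(- \frac{13}{18} + \left(5 - 7 + 5\right)\right) = - 4 \left(- \frac{13}{18} + 3\right) = \left(-4\right) \frac{41}{18} = - \frac{82}{9}$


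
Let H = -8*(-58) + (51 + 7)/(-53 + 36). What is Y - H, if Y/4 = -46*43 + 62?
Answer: -138118/17 ≈ -8124.6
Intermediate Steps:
Y = -7664 (Y = 4*(-46*43 + 62) = 4*(-1978 + 62) = 4*(-1916) = -7664)
H = 7830/17 (H = 464 + 58/(-17) = 464 + 58*(-1/17) = 464 - 58/17 = 7830/17 ≈ 460.59)
Y - H = -7664 - 1*7830/17 = -7664 - 7830/17 = -138118/17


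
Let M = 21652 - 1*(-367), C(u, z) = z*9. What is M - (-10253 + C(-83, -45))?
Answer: 32677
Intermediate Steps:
C(u, z) = 9*z
M = 22019 (M = 21652 + 367 = 22019)
M - (-10253 + C(-83, -45)) = 22019 - (-10253 + 9*(-45)) = 22019 - (-10253 - 405) = 22019 - 1*(-10658) = 22019 + 10658 = 32677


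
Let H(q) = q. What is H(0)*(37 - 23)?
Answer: 0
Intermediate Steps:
H(0)*(37 - 23) = 0*(37 - 23) = 0*14 = 0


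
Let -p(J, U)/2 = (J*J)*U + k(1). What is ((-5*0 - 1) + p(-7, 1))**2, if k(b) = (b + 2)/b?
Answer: 11025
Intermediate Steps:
k(b) = (2 + b)/b
p(J, U) = -6 - 2*U*J**2 (p(J, U) = -2*((J*J)*U + (2 + 1)/1) = -2*(J**2*U + 1*3) = -2*(U*J**2 + 3) = -2*(3 + U*J**2) = -6 - 2*U*J**2)
((-5*0 - 1) + p(-7, 1))**2 = ((-5*0 - 1) + (-6 - 2*1*(-7)**2))**2 = ((0 - 1) + (-6 - 2*1*49))**2 = (-1 + (-6 - 98))**2 = (-1 - 104)**2 = (-105)**2 = 11025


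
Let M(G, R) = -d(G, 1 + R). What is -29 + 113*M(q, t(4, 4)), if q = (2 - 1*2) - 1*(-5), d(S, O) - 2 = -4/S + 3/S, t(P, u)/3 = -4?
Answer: -1162/5 ≈ -232.40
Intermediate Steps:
t(P, u) = -12 (t(P, u) = 3*(-4) = -12)
d(S, O) = 2 - 1/S (d(S, O) = 2 + (-4/S + 3/S) = 2 - 1/S)
q = 5 (q = (2 - 2) + 5 = 0 + 5 = 5)
M(G, R) = -2 + 1/G (M(G, R) = -(2 - 1/G) = -2 + 1/G)
-29 + 113*M(q, t(4, 4)) = -29 + 113*(-2 + 1/5) = -29 + 113*(-2 + ⅕) = -29 + 113*(-9/5) = -29 - 1017/5 = -1162/5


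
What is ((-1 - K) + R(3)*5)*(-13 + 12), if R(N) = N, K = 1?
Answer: -13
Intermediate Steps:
((-1 - K) + R(3)*5)*(-13 + 12) = ((-1 - 1*1) + 3*5)*(-13 + 12) = ((-1 - 1) + 15)*(-1) = (-2 + 15)*(-1) = 13*(-1) = -13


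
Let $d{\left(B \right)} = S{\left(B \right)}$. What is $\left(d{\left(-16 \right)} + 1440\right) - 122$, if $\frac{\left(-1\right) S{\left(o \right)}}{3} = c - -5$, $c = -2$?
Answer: $1309$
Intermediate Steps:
$S{\left(o \right)} = -9$ ($S{\left(o \right)} = - 3 \left(-2 - -5\right) = - 3 \left(-2 + 5\right) = \left(-3\right) 3 = -9$)
$d{\left(B \right)} = -9$
$\left(d{\left(-16 \right)} + 1440\right) - 122 = \left(-9 + 1440\right) - 122 = 1431 - 122 = 1309$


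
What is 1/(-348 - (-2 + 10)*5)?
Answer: -1/388 ≈ -0.0025773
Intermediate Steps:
1/(-348 - (-2 + 10)*5) = 1/(-348 - 8*5) = 1/(-348 - 1*40) = 1/(-348 - 40) = 1/(-388) = -1/388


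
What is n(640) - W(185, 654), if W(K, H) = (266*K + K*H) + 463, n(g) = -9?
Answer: -170672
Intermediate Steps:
W(K, H) = 463 + 266*K + H*K (W(K, H) = (266*K + H*K) + 463 = 463 + 266*K + H*K)
n(640) - W(185, 654) = -9 - (463 + 266*185 + 654*185) = -9 - (463 + 49210 + 120990) = -9 - 1*170663 = -9 - 170663 = -170672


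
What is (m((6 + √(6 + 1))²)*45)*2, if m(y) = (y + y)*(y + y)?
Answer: 1028520 + 371520*√7 ≈ 2.0115e+6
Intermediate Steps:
m(y) = 4*y² (m(y) = (2*y)*(2*y) = 4*y²)
(m((6 + √(6 + 1))²)*45)*2 = ((4*((6 + √(6 + 1))²)²)*45)*2 = ((4*((6 + √7)²)²)*45)*2 = ((4*(6 + √7)⁴)*45)*2 = (180*(6 + √7)⁴)*2 = 360*(6 + √7)⁴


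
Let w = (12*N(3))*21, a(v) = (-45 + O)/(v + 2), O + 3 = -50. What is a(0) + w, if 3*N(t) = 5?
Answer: 371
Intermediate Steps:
O = -53 (O = -3 - 50 = -53)
N(t) = 5/3 (N(t) = (1/3)*5 = 5/3)
a(v) = -98/(2 + v) (a(v) = (-45 - 53)/(v + 2) = -98/(2 + v))
w = 420 (w = (12*(5/3))*21 = 20*21 = 420)
a(0) + w = -98/(2 + 0) + 420 = -98/2 + 420 = -98*1/2 + 420 = -49 + 420 = 371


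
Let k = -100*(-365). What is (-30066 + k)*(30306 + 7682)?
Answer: 244414792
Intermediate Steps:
k = 36500
(-30066 + k)*(30306 + 7682) = (-30066 + 36500)*(30306 + 7682) = 6434*37988 = 244414792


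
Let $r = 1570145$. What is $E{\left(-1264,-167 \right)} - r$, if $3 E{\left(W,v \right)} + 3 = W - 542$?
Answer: $-1570748$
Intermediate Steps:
$E{\left(W,v \right)} = - \frac{545}{3} + \frac{W}{3}$ ($E{\left(W,v \right)} = -1 + \frac{W - 542}{3} = -1 + \frac{-542 + W}{3} = -1 + \left(- \frac{542}{3} + \frac{W}{3}\right) = - \frac{545}{3} + \frac{W}{3}$)
$E{\left(-1264,-167 \right)} - r = \left(- \frac{545}{3} + \frac{1}{3} \left(-1264\right)\right) - 1570145 = \left(- \frac{545}{3} - \frac{1264}{3}\right) - 1570145 = -603 - 1570145 = -1570748$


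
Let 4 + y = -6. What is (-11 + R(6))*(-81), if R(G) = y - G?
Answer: 2187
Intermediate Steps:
y = -10 (y = -4 - 6 = -10)
R(G) = -10 - G
(-11 + R(6))*(-81) = (-11 + (-10 - 1*6))*(-81) = (-11 + (-10 - 6))*(-81) = (-11 - 16)*(-81) = -27*(-81) = 2187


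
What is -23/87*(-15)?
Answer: 115/29 ≈ 3.9655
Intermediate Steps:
-23/87*(-15) = 115/29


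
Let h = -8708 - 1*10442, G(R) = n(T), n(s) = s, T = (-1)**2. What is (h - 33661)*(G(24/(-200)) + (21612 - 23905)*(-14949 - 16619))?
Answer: -3822746679675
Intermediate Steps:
T = 1
G(R) = 1
h = -19150 (h = -8708 - 10442 = -19150)
(h - 33661)*(G(24/(-200)) + (21612 - 23905)*(-14949 - 16619)) = (-19150 - 33661)*(1 + (21612 - 23905)*(-14949 - 16619)) = -52811*(1 - 2293*(-31568)) = -52811*(1 + 72385424) = -52811*72385425 = -3822746679675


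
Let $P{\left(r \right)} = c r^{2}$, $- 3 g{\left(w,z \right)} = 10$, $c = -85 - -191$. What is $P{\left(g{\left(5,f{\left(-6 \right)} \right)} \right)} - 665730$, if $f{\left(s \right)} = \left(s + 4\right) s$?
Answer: $- \frac{5980970}{9} \approx -6.6455 \cdot 10^{5}$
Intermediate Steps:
$c = 106$ ($c = -85 + 191 = 106$)
$f{\left(s \right)} = s \left(4 + s\right)$ ($f{\left(s \right)} = \left(4 + s\right) s = s \left(4 + s\right)$)
$g{\left(w,z \right)} = - \frac{10}{3}$ ($g{\left(w,z \right)} = \left(- \frac{1}{3}\right) 10 = - \frac{10}{3}$)
$P{\left(r \right)} = 106 r^{2}$
$P{\left(g{\left(5,f{\left(-6 \right)} \right)} \right)} - 665730 = 106 \left(- \frac{10}{3}\right)^{2} - 665730 = 106 \cdot \frac{100}{9} - 665730 = \frac{10600}{9} - 665730 = - \frac{5980970}{9}$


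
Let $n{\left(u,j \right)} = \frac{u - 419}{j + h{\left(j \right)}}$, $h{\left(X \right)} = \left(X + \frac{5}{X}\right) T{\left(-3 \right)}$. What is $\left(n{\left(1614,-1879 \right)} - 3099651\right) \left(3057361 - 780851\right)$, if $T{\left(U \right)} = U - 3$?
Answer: $- \frac{24913608797702125160}{3530647} \approx -7.0564 \cdot 10^{12}$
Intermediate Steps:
$T{\left(U \right)} = -3 + U$
$h{\left(X \right)} = - \frac{30}{X} - 6 X$ ($h{\left(X \right)} = \left(X + \frac{5}{X}\right) \left(-3 - 3\right) = \left(X + \frac{5}{X}\right) \left(-6\right) = - \frac{30}{X} - 6 X$)
$n{\left(u,j \right)} = \frac{-419 + u}{- \frac{30}{j} - 5 j}$ ($n{\left(u,j \right)} = \frac{u - 419}{j - \left(6 j + \frac{30}{j}\right)} = \frac{-419 + u}{- \frac{30}{j} - 5 j}$)
$\left(n{\left(1614,-1879 \right)} - 3099651\right) \left(3057361 - 780851\right) = \left(\frac{1}{5} \left(-1879\right) \frac{1}{6 + \left(-1879\right)^{2}} \left(419 - 1614\right) - 3099651\right) \left(3057361 - 780851\right) = \left(\frac{1}{5} \left(-1879\right) \frac{1}{6 + 3530641} \left(419 - 1614\right) - 3099651\right) 2276510 = \left(\frac{1}{5} \left(-1879\right) \frac{1}{3530647} \left(-1195\right) - 3099651\right) 2276510 = \left(\frac{449081}{3530647} - 3099651\right) 2276510 = \left(- \frac{10943773055116}{3530647}\right) 2276510 = - \frac{24913608797702125160}{3530647}$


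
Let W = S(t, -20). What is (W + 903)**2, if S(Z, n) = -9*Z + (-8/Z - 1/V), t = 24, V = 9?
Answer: 38180041/81 ≈ 4.7136e+5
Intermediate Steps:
S(Z, n) = -1/9 - 9*Z - 8/Z (S(Z, n) = -9*Z + (-8/Z - 1/9) = -9*Z + (-1/9 - 8/Z) = -1/9 - 9*Z - 8/Z)
W = -1948/9 (W = -1/9 - 9*24 - 8/24 = -1/9 - 216 - 8*1/24 = -1/9 - 216 - 1/3 = -1948/9 ≈ -216.44)
(W + 903)**2 = (-1948/9 + 903)**2 = (6179/9)**2 = 38180041/81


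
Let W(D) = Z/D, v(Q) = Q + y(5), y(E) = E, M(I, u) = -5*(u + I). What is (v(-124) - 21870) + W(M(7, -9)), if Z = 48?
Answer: -109921/5 ≈ -21984.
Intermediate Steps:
M(I, u) = -5*I - 5*u (M(I, u) = -5*(I + u) = -5*I - 5*u)
v(Q) = 5 + Q (v(Q) = Q + 5 = 5 + Q)
W(D) = 48/D
(v(-124) - 21870) + W(M(7, -9)) = ((5 - 124) - 21870) + 48/(-5*7 - 5*(-9)) = (-119 - 21870) + 48/(-35 + 45) = -21989 + 48/10 = -21989 + 48*(⅒) = -21989 + 24/5 = -109921/5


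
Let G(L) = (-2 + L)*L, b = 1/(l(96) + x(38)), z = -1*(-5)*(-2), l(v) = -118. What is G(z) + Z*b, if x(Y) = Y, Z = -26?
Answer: 4813/40 ≈ 120.32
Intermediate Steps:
z = -10 (z = 5*(-2) = -10)
b = -1/80 (b = 1/(-118 + 38) = 1/(-80) = -1/80 ≈ -0.012500)
G(L) = L*(-2 + L)
G(z) + Z*b = -10*(-2 - 10) - 26*(-1/80) = -10*(-12) + 13/40 = 120 + 13/40 = 4813/40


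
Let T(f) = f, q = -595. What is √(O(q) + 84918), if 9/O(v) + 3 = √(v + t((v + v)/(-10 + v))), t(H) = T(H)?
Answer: √3*√((311355 - 28306*I*√7973)/(11 - I*√7973)) ≈ 291.41 - 0.00062464*I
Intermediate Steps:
t(H) = H
O(v) = 9/(-3 + √(v + 2*v/(-10 + v))) (O(v) = 9/(-3 + √(v + (v + v)/(-10 + v))) = 9/(-3 + √(v + (2*v)/(-10 + v))) = 9/(-3 + √(v + 2*v/(-10 + v))))
√(O(q) + 84918) = √(9/(-3 + √(-595*(-8 - 595)/(-10 - 595))) + 84918) = √(9/(-3 + √(-595*(-603)/(-605))) + 84918) = √(9/(-3 + √(-595*(-1/605)*(-603))) + 84918) = √(9/(-3 + √(-71757/121)) + 84918) = √(9/(-3 + 3*I*√7973/11) + 84918) = √(84918 + 9/(-3 + 3*I*√7973/11))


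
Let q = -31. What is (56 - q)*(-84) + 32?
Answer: -7276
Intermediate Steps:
(56 - q)*(-84) + 32 = (56 - 1*(-31))*(-84) + 32 = (56 + 31)*(-84) + 32 = 87*(-84) + 32 = -7308 + 32 = -7276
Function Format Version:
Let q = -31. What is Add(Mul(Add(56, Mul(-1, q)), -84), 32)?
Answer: -7276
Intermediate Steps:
Add(Mul(Add(56, Mul(-1, q)), -84), 32) = Add(Mul(Add(56, Mul(-1, -31)), -84), 32) = Add(Mul(Add(56, 31), -84), 32) = Add(Mul(87, -84), 32) = Add(-7308, 32) = -7276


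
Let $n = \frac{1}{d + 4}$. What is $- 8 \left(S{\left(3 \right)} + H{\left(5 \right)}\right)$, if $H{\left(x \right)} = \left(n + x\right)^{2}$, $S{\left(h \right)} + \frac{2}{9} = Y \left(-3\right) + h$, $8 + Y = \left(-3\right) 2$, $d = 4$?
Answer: $- \frac{40921}{72} \approx -568.35$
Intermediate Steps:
$Y = -14$ ($Y = -8 - 6 = -14$)
$n = \frac{1}{8}$ ($n = \frac{1}{4 + 4} = \frac{1}{8} \approx 0.125$)
$S{\left(h \right)} = \frac{376}{9} + h$ ($S{\left(h \right)} = - \frac{2}{9} + \left(\left(-14\right) \left(-3\right) + h\right) = - \frac{2}{9} + \left(42 + h\right) = \frac{376}{9} + h$)
$H{\left(x \right)} = \left(\frac{1}{8} + x\right)^{2}$
$- 8 \left(S{\left(3 \right)} + H{\left(5 \right)}\right) = - 8 \left(\left(\frac{376}{9} + 3\right) + \frac{\left(1 + 8 \cdot 5\right)^{2}}{64}\right) = - 8 \left(\frac{403}{9} + \frac{\left(1 + 40\right)^{2}}{64}\right) = - 8 \left(\frac{403}{9} + \frac{41^{2}}{64}\right) = - 8 \left(\frac{403}{9} + \frac{1}{64} \cdot 1681\right) = - 8 \left(\frac{403}{9} + \frac{1681}{64}\right) = \left(-8\right) \frac{40921}{576} = - \frac{40921}{72}$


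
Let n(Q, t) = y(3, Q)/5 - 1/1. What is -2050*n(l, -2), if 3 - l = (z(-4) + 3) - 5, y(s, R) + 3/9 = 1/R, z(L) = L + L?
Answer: 84050/39 ≈ 2155.1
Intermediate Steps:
z(L) = 2*L
y(s, R) = -1/3 + 1/R
l = 13 (l = 3 - ((2*(-4) + 3) - 5) = 3 - ((-8 + 3) - 5) = 3 - (-5 - 5) = 3 - 1*(-10) = 3 + 10 = 13)
n(Q, t) = -1 + (3 - Q)/(15*Q) (n(Q, t) = ((3 - Q)/(3*Q))/5 - 1/1 = ((3 - Q)/(3*Q))*(1/5) - 1*1 = (3 - Q)/(15*Q) - 1 = -1 + (3 - Q)/(15*Q))
-2050*n(l, -2) = -410*(3 - 16*13)/(3*13) = -410*(3 - 208)/(3*13) = -410*(-205)/(3*13) = -2050*(-41/39) = 84050/39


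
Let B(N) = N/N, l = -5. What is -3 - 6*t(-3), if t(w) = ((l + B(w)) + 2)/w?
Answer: -7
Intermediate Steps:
B(N) = 1
t(w) = -2/w (t(w) = ((-5 + 1) + 2)/w = (-4 + 2)/w = -2/w)
-3 - 6*t(-3) = -3 - (-12)/(-3) = -3 - (-12)*(-1)/3 = -3 - 6*2/3 = -3 - 4 = -7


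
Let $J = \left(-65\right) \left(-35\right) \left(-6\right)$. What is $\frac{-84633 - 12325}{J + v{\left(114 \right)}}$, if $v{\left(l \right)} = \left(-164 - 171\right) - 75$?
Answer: $\frac{48479}{7030} \approx 6.896$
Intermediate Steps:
$v{\left(l \right)} = -410$ ($v{\left(l \right)} = \left(-164 - 171\right) - 75 = -335 - 75 = -410$)
$J = -13650$ ($J = 2275 \left(-6\right) = -13650$)
$\frac{-84633 - 12325}{J + v{\left(114 \right)}} = \frac{-84633 - 12325}{-13650 - 410} = - \frac{96958}{-14060} = \left(-96958\right) \left(- \frac{1}{14060}\right) = \frac{48479}{7030}$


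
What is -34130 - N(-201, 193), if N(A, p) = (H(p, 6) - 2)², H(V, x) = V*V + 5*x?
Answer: -1389608859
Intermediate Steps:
H(V, x) = V² + 5*x
N(A, p) = (28 + p²)² (N(A, p) = ((p² + 5*6) - 2)² = ((p² + 30) - 2)² = ((30 + p²) - 2)² = (28 + p²)²)
-34130 - N(-201, 193) = -34130 - (28 + 193²)² = -34130 - (28 + 37249)² = -34130 - 1*37277² = -34130 - 1*1389574729 = -34130 - 1389574729 = -1389608859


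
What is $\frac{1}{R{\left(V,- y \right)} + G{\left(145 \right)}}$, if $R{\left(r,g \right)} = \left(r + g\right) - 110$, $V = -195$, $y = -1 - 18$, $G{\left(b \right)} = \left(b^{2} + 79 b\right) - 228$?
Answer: $\frac{1}{31966} \approx 3.1283 \cdot 10^{-5}$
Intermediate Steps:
$G{\left(b \right)} = -228 + b^{2} + 79 b$
$y = -19$ ($y = -1 - 18 = -19$)
$R{\left(r,g \right)} = -110 + g + r$ ($R{\left(r,g \right)} = \left(g + r\right) - 110 = -110 + g + r$)
$\frac{1}{R{\left(V,- y \right)} + G{\left(145 \right)}} = \frac{1}{\left(-110 - -19 - 195\right) + \left(-228 + 145^{2} + 79 \cdot 145\right)} = \frac{1}{\left(-110 + 19 - 195\right) + \left(-228 + 21025 + 11455\right)} = \frac{1}{-286 + 32252} = \frac{1}{31966}$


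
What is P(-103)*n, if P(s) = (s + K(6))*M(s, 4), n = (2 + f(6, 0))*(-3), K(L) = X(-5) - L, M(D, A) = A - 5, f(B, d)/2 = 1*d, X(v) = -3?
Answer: -672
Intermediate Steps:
f(B, d) = 2*d (f(B, d) = 2*(1*d) = 2*d)
M(D, A) = -5 + A
K(L) = -3 - L
n = -6 (n = (2 + 2*0)*(-3) = (2 + 0)*(-3) = 2*(-3) = -6)
P(s) = 9 - s (P(s) = (s + (-3 - 1*6))*(-5 + 4) = (s + (-3 - 6))*(-1) = (s - 9)*(-1) = (-9 + s)*(-1) = 9 - s)
P(-103)*n = (9 - 1*(-103))*(-6) = (9 + 103)*(-6) = 112*(-6) = -672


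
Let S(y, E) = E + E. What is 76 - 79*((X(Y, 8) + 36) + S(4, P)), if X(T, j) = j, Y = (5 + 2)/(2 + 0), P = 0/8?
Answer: -3400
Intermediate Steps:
P = 0 (P = 0*(1/8) = 0)
Y = 7/2 ≈ 3.5000
S(y, E) = 2*E
76 - 79*((X(Y, 8) + 36) + S(4, P)) = 76 - 79*((8 + 36) + 2*0) = 76 - 79*(44 + 0) = 76 - 79*44 = 76 - 3476 = -3400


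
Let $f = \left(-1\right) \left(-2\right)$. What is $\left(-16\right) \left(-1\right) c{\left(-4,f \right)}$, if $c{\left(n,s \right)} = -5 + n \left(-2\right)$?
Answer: $48$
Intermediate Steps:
$f = 2$
$c{\left(n,s \right)} = -5 - 2 n$
$\left(-16\right) \left(-1\right) c{\left(-4,f \right)} = \left(-16\right) \left(-1\right) \left(-5 - -8\right) = 16 \left(-5 + 8\right) = 16 \cdot 3 = 48$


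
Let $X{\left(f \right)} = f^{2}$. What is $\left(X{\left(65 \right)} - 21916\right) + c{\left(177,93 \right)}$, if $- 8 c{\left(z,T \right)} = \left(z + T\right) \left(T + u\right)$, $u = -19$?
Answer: $- \frac{40377}{2} \approx -20189.0$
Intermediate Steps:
$c{\left(z,T \right)} = - \frac{\left(-19 + T\right) \left(T + z\right)}{8}$ ($c{\left(z,T \right)} = - \frac{\left(z + T\right) \left(T - 19\right)}{8} = - \frac{\left(T + z\right) \left(-19 + T\right)}{8} = - \frac{\left(-19 + T\right) \left(T + z\right)}{8}$)
$\left(X{\left(65 \right)} - 21916\right) + c{\left(177,93 \right)} = \left(65^{2} - 21916\right) + \left(- \frac{93^{2}}{8} + \frac{19}{8} \cdot 93 + \frac{19}{8} \cdot 177 - \frac{93}{8} \cdot 177\right) = \left(4225 - 21916\right) + \left(\left(- \frac{1}{8}\right) 8649 + \frac{1767}{8} + \frac{3363}{8} - \frac{16461}{8}\right) = -17691 + \left(- \frac{8649}{8} + \frac{1767}{8} + \frac{3363}{8} - \frac{16461}{8}\right) = -17691 - \frac{4995}{2} = - \frac{40377}{2}$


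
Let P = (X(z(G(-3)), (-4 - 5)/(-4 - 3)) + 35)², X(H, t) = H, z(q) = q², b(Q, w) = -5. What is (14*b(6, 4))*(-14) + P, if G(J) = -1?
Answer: 2276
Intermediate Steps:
P = 1296 (P = ((-1)² + 35)² = (1 + 35)² = 36² = 1296)
(14*b(6, 4))*(-14) + P = (14*(-5))*(-14) + 1296 = -70*(-14) + 1296 = 980 + 1296 = 2276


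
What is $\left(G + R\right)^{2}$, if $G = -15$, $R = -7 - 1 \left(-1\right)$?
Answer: $441$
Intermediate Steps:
$R = -6$ ($R = -7 - -1 = -7 + 1 = -6$)
$\left(G + R\right)^{2} = \left(-15 - 6\right)^{2} = \left(-21\right)^{2} = 441$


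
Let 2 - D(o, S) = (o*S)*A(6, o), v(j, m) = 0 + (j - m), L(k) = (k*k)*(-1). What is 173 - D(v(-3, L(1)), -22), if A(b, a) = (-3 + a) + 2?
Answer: 39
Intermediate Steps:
L(k) = -k² (L(k) = k²*(-1) = -k²)
v(j, m) = j - m
A(b, a) = -1 + a
D(o, S) = 2 - S*o*(-1 + o) (D(o, S) = 2 - o*S*(-1 + o) = 2 - S*o*(-1 + o))
173 - D(v(-3, L(1)), -22) = 173 - (2 - 1*(-22)*(-3 - (-1)*1²)*(-1 + (-3 - (-1)*1²))) = 173 - (2 - 1*(-22)*(-3 - (-1))*(-1 + (-3 - (-1)))) = 173 - (2 - 1*(-22)*(-3 - 1*(-1))*(-1 + (-3 - 1*(-1)))) = 173 - (2 - 1*(-22)*(-3 + 1)*(-1 + (-3 + 1))) = 173 - (2 - 1*(-22)*(-2)*(-1 - 2)) = 173 - (2 - 1*(-22)*(-2)*(-3)) = 173 - (2 + 132) = 173 - 1*134 = 173 - 134 = 39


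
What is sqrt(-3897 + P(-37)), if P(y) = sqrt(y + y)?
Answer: sqrt(-3897 + I*sqrt(74)) ≈ 0.0689 + 62.426*I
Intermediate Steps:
P(y) = sqrt(2)*sqrt(y) (P(y) = sqrt(2*y) = sqrt(2)*sqrt(y))
sqrt(-3897 + P(-37)) = sqrt(-3897 + sqrt(2)*sqrt(-37)) = sqrt(-3897 + sqrt(2)*(I*sqrt(37))) = sqrt(-3897 + I*sqrt(74))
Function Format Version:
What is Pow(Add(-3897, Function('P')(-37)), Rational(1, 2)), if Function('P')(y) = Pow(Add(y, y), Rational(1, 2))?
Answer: Pow(Add(-3897, Mul(I, Pow(74, Rational(1, 2)))), Rational(1, 2)) ≈ Add(0.06890, Mul(62.426, I))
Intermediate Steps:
Function('P')(y) = Mul(Pow(2, Rational(1, 2)), Pow(y, Rational(1, 2))) (Function('P')(y) = Pow(Mul(2, y), Rational(1, 2)) = Mul(Pow(2, Rational(1, 2)), Pow(y, Rational(1, 2))))
Pow(Add(-3897, Function('P')(-37)), Rational(1, 2)) = Pow(Add(-3897, Mul(Pow(2, Rational(1, 2)), Pow(-37, Rational(1, 2)))), Rational(1, 2)) = Pow(Add(-3897, Mul(Pow(2, Rational(1, 2)), Mul(I, Pow(37, Rational(1, 2))))), Rational(1, 2)) = Pow(Add(-3897, Mul(I, Pow(74, Rational(1, 2)))), Rational(1, 2))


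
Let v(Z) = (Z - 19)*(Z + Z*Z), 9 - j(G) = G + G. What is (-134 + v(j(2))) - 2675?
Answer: -3229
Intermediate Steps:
j(G) = 9 - 2*G (j(G) = 9 - (G + G) = 9 - 2*G)
v(Z) = (-19 + Z)*(Z + Z**2)
(-134 + v(j(2))) - 2675 = (-134 + (9 - 2*2)*(-19 + (9 - 2*2)**2 - 18*(9 - 2*2))) - 2675 = (-134 + (9 - 4)*(-19 + (9 - 4)**2 - 18*(9 - 4))) - 2675 = (-134 + 5*(-19 + 5**2 - 18*5)) - 2675 = (-134 + 5*(-19 + 25 - 90)) - 2675 = (-134 + 5*(-84)) - 2675 = (-134 - 420) - 2675 = -554 - 2675 = -3229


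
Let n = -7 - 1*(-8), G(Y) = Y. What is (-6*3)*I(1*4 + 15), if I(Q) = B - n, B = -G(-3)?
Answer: -36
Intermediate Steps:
B = 3 (B = -1*(-3) = 3)
n = 1 (n = -7 + 8 = 1)
I(Q) = 2 (I(Q) = 3 - 1*1 = 3 - 1 = 2)
(-6*3)*I(1*4 + 15) = -6*3*2 = -18*2 = -36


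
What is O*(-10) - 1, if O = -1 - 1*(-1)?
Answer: -1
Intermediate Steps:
O = 0 (O = -1 + 1 = 0)
O*(-10) - 1 = 0*(-10) - 1 = 0 - 1 = -1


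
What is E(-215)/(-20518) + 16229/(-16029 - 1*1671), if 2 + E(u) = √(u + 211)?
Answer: -166475611/181584300 - I/10259 ≈ -0.91679 - 9.7475e-5*I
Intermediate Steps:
E(u) = -2 + √(211 + u) (E(u) = -2 + √(u + 211) = -2 + √(211 + u))
E(-215)/(-20518) + 16229/(-16029 - 1*1671) = (-2 + √(211 - 215))/(-20518) + 16229/(-16029 - 1*1671) = (-2 + √(-4))*(-1/20518) + 16229/(-16029 - 1671) = (-2 + 2*I)*(-1/20518) + 16229/(-17700) = (1/10259 - I/10259) + 16229*(-1/17700) = (1/10259 - I/10259) - 16229/17700 = -166475611/181584300 - I/10259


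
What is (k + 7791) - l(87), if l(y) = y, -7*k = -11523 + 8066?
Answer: 57385/7 ≈ 8197.9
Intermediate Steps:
k = 3457/7 (k = -(-11523 + 8066)/7 = -⅐*(-3457) = 3457/7 ≈ 493.86)
(k + 7791) - l(87) = (3457/7 + 7791) - 1*87 = 57994/7 - 87 = 57385/7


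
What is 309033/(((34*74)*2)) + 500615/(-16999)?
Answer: 2734157287/85538968 ≈ 31.964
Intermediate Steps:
309033/(((34*74)*2)) + 500615/(-16999) = 309033/((2516*2)) + 500615*(-1/16999) = 309033/5032 - 500615/16999 = 2734157287/85538968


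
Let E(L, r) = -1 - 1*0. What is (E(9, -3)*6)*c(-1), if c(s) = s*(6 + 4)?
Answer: 60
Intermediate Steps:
E(L, r) = -1 (E(L, r) = -1 + 0 = -1)
c(s) = 10*s (c(s) = s*10 = 10*s)
(E(9, -3)*6)*c(-1) = (-1*6)*(10*(-1)) = -6*(-10) = 60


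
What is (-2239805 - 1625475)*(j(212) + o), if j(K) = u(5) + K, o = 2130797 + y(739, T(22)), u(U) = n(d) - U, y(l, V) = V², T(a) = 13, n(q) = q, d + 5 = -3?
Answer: -8237549451200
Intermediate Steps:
d = -8 (d = -5 - 3 = -8)
u(U) = -8 - U
o = 2130966 (o = 2130797 + 13² = 2130797 + 169 = 2130966)
j(K) = -13 + K (j(K) = (-8 - 1*5) + K = (-8 - 5) + K = -13 + K)
(-2239805 - 1625475)*(j(212) + o) = (-2239805 - 1625475)*((-13 + 212) + 2130966) = -3865280*(199 + 2130966) = -3865280*2131165 = -8237549451200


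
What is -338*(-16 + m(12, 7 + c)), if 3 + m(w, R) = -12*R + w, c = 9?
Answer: 67262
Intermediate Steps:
m(w, R) = -3 + w - 12*R (m(w, R) = -3 + (-12*R + w) = -3 + (w - 12*R) = -3 + w - 12*R)
-338*(-16 + m(12, 7 + c)) = -338*(-16 + (-3 + 12 - 12*(7 + 9))) = -338*(-16 + (-3 + 12 - 12*16)) = -338*(-16 + (-3 + 12 - 192)) = -338*(-16 - 183) = -338*(-199) = 67262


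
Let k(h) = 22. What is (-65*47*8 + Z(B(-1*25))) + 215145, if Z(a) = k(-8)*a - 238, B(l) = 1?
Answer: 190489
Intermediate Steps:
Z(a) = -238 + 22*a (Z(a) = 22*a - 238 = -238 + 22*a)
(-65*47*8 + Z(B(-1*25))) + 215145 = (-65*47*8 + (-238 + 22*1)) + 215145 = (-3055*8 + (-238 + 22)) + 215145 = (-24440 - 216) + 215145 = -24656 + 215145 = 190489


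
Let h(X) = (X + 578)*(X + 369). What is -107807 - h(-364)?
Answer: -108877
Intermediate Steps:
h(X) = (369 + X)*(578 + X) (h(X) = (578 + X)*(369 + X) = (369 + X)*(578 + X))
-107807 - h(-364) = -107807 - (213282 + (-364)**2 + 947*(-364)) = -107807 - (213282 + 132496 - 344708) = -107807 - 1*1070 = -107807 - 1070 = -108877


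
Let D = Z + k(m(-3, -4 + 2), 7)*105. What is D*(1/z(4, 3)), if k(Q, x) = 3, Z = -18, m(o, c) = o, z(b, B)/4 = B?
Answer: 99/4 ≈ 24.750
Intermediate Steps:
z(b, B) = 4*B
D = 297 (D = -18 + 3*105 = -18 + 315 = 297)
D*(1/z(4, 3)) = 297*(1/(4*3)) = 297*(1/12) = 99/4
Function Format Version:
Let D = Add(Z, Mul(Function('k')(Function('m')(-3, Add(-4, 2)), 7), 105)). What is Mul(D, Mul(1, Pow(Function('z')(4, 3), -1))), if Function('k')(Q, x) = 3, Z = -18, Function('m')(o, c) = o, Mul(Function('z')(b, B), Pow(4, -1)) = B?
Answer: Rational(99, 4) ≈ 24.750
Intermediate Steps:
Function('z')(b, B) = Mul(4, B)
D = 297 (D = Add(-18, Mul(3, 105)) = Add(-18, 315) = 297)
Mul(D, Mul(1, Pow(Function('z')(4, 3), -1))) = Mul(297, Mul(1, Pow(Mul(4, 3), -1))) = Mul(297, Mul(1, Pow(12, -1))) = Mul(297, Mul(1, Rational(1, 12))) = Mul(297, Rational(1, 12)) = Rational(99, 4)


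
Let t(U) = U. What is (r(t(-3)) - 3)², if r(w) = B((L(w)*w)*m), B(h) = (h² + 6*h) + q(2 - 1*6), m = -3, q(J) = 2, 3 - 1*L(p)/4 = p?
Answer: 2299298401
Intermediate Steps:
L(p) = 12 - 4*p
B(h) = 2 + h² + 6*h (B(h) = (h² + 6*h) + 2 = 2 + h² + 6*h)
r(w) = 2 - 18*w*(12 - 4*w) + 9*w²*(12 - 4*w)² (r(w) = 2 + (((12 - 4*w)*w)*(-3))² + 6*(((12 - 4*w)*w)*(-3)) = 2 + ((w*(12 - 4*w))*(-3))² + 6*((w*(12 - 4*w))*(-3)) = 2 + (-3*w*(12 - 4*w))² + 6*(-3*w*(12 - 4*w)) = 2 + 9*w²*(12 - 4*w)² - 18*w*(12 - 4*w) = 2 - 18*w*(12 - 4*w) + 9*w²*(12 - 4*w)²)
(r(t(-3)) - 3)² = ((2 + 72*(-3)*(-3 - 3) + 144*(-3)²*(-3 - 3)²) - 3)² = ((2 + 72*(-3)*(-6) + 144*9*(-6)²) - 3)² = ((2 + 1296 + 144*9*36) - 3)² = ((2 + 1296 + 46656) - 3)² = (47954 - 3)² = 47951² = 2299298401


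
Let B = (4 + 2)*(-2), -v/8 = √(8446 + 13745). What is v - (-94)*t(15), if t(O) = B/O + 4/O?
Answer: -752/15 - 8*√22191 ≈ -1241.9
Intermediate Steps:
v = -8*√22191 (v = -8*√(8446 + 13745) = -8*√22191 ≈ -1191.7)
B = -12 (B = 6*(-2) = -12)
t(O) = -8/O (t(O) = -12/O + 4/O = -8/O)
v - (-94)*t(15) = -8*√22191 - (-94)*(-8/15) = -8*√22191 - (-94)*(-8*1/15) = -8*√22191 - (-94)*(-8)/15 = -8*√22191 - 1*752/15 = -8*√22191 - 752/15 = -752/15 - 8*√22191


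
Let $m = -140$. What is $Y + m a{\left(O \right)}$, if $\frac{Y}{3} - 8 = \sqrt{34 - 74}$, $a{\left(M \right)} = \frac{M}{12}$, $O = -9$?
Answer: $129 + 6 i \sqrt{10} \approx 129.0 + 18.974 i$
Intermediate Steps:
$a{\left(M \right)} = \frac{M}{12}$ ($a{\left(M \right)} = M \frac{1}{12} = \frac{M}{12}$)
$Y = 24 + 6 i \sqrt{10}$ ($Y = 24 + 3 \sqrt{34 - 74} = 24 + 3 \sqrt{-40} = 24 + 3 \cdot 2 i \sqrt{10} = 24 + 6 i \sqrt{10} \approx 24.0 + 18.974 i$)
$Y + m a{\left(O \right)} = \left(24 + 6 i \sqrt{10}\right) - 140 \cdot \frac{1}{12} \left(-9\right) = \left(24 + 6 i \sqrt{10}\right) - -105 = \left(24 + 6 i \sqrt{10}\right) + 105 = 129 + 6 i \sqrt{10}$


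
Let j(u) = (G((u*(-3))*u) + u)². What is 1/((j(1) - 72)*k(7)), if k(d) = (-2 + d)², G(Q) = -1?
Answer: -1/1800 ≈ -0.00055556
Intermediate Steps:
j(u) = (-1 + u)²
1/((j(1) - 72)*k(7)) = 1/(((-1 + 1)² - 72)*(-2 + 7)²) = 1/((0² - 72)*5²) = 1/((0 - 72)*25) = 1/(-72*25) = 1/(-1800) = -1/1800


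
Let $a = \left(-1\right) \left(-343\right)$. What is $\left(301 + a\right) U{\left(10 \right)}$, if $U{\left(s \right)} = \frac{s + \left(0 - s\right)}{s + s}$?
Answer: $0$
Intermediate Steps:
$a = 343$
$U{\left(s \right)} = 0$ ($U{\left(s \right)} = \frac{s - s}{2 s} = 0 \frac{1}{2 s} = 0$)
$\left(301 + a\right) U{\left(10 \right)} = \left(301 + 343\right) 0 = 644 \cdot 0 = 0$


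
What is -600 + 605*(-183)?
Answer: -111315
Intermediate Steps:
-600 + 605*(-183) = -600 - 110715 = -111315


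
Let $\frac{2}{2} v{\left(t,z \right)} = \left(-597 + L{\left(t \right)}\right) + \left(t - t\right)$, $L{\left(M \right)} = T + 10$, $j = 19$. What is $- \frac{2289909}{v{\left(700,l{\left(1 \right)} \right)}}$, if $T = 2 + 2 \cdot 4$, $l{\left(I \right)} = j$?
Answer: $\frac{2289909}{577} \approx 3968.6$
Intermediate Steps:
$l{\left(I \right)} = 19$
$T = 10$ ($T = 2 + 8 = 10$)
$L{\left(M \right)} = 20$ ($L{\left(M \right)} = 10 + 10 = 20$)
$v{\left(t,z \right)} = -577$ ($v{\left(t,z \right)} = \left(-597 + 20\right) + \left(t - t\right) = -577 + 0 = -577$)
$- \frac{2289909}{v{\left(700,l{\left(1 \right)} \right)}} = - \frac{2289909}{-577} = \left(-2289909\right) \left(- \frac{1}{577}\right) = \frac{2289909}{577}$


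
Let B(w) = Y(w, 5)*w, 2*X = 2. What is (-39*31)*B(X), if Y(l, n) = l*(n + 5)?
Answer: -12090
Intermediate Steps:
X = 1 (X = (½)*2 = 1)
Y(l, n) = l*(5 + n)
B(w) = 10*w² (B(w) = (w*(5 + 5))*w = (w*10)*w = (10*w)*w = 10*w²)
(-39*31)*B(X) = (-39*31)*(10*1²) = -12090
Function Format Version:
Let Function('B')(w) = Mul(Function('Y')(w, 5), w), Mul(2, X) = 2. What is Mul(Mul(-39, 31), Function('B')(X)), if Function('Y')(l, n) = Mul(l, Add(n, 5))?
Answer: -12090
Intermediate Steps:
X = 1 (X = Mul(Rational(1, 2), 2) = 1)
Function('Y')(l, n) = Mul(l, Add(5, n))
Function('B')(w) = Mul(10, Pow(w, 2)) (Function('B')(w) = Mul(Mul(w, Add(5, 5)), w) = Mul(Mul(w, 10), w) = Mul(Mul(10, w), w) = Mul(10, Pow(w, 2)))
Mul(Mul(-39, 31), Function('B')(X)) = Mul(Mul(-39, 31), Mul(10, Pow(1, 2))) = Mul(-1209, Mul(10, 1)) = Mul(-1209, 10) = -12090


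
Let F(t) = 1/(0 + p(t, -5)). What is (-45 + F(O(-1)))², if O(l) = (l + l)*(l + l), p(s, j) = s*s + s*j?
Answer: 32761/16 ≈ 2047.6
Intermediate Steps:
p(s, j) = s² + j*s
O(l) = 4*l² (O(l) = (2*l)*(2*l) = 4*l²)
F(t) = 1/(t*(-5 + t)) (F(t) = 1/(0 + t*(-5 + t)) = 1/(t*(-5 + t)))
(-45 + F(O(-1)))² = (-45 + 1/(((4*(-1)²))*(-5 + 4*(-1)²)))² = (-45 + 1/(((4*1))*(-5 + 4*1)))² = (-45 + 1/(4*(-5 + 4)))² = (-45 + (¼)/(-1))² = (-45 + (¼)*(-1))² = (-45 - ¼)² = (-181/4)² = 32761/16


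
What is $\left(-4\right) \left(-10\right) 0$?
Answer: $0$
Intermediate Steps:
$\left(-4\right) \left(-10\right) 0 = 40 \cdot 0 = 0$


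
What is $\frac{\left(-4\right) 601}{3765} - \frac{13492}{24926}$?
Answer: $- \frac{55359742}{46923195} \approx -1.1798$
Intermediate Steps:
$\frac{\left(-4\right) 601}{3765} - \frac{13492}{24926} = \left(-2404\right) \frac{1}{3765} - \frac{6746}{12463} = - \frac{2404}{3765} - \frac{6746}{12463} = - \frac{55359742}{46923195}$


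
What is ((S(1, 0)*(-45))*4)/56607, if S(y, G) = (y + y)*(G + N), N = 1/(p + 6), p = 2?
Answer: -15/18869 ≈ -0.00079495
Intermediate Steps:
N = ⅛ (N = 1/(2 + 6) = 1/8 = ⅛ ≈ 0.12500)
S(y, G) = 2*y*(⅛ + G) (S(y, G) = (y + y)*(G + ⅛) = (2*y)*(⅛ + G) = 2*y*(⅛ + G))
((S(1, 0)*(-45))*4)/56607 = ((((¼)*1*(1 + 8*0))*(-45))*4)/56607 = ((((¼)*1*(1 + 0))*(-45))*4)*(1/56607) = ((((¼)*1*1)*(-45))*4)*(1/56607) = (((¼)*(-45))*4)*(1/56607) = -45/4*4*(1/56607) = -45*1/56607 = -15/18869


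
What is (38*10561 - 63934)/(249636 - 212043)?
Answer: 337384/37593 ≈ 8.9747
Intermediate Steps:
(38*10561 - 63934)/(249636 - 212043) = (401318 - 63934)/37593 = 337384*(1/37593) = 337384/37593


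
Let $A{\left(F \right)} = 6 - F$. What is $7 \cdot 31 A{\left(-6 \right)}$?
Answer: $2604$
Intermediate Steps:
$7 \cdot 31 A{\left(-6 \right)} = 7 \cdot 31 \left(6 - -6\right) = 217 \left(6 + 6\right) = 217 \cdot 12 = 2604$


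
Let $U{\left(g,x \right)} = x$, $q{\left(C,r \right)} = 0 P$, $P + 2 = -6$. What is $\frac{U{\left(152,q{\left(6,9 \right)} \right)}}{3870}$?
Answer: $0$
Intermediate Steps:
$P = -8$ ($P = -2 - 6 = -8$)
$q{\left(C,r \right)} = 0$ ($q{\left(C,r \right)} = 0 \left(-8\right) = 0$)
$\frac{U{\left(152,q{\left(6,9 \right)} \right)}}{3870} = \frac{0}{3870} = 0 \cdot \frac{1}{3870} = 0$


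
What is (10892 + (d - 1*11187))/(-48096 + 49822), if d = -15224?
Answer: -15519/1726 ≈ -8.9913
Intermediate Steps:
(10892 + (d - 1*11187))/(-48096 + 49822) = (10892 + (-15224 - 1*11187))/(-48096 + 49822) = (10892 + (-15224 - 11187))/1726 = (10892 - 26411)*(1/1726) = -15519*1/1726 = -15519/1726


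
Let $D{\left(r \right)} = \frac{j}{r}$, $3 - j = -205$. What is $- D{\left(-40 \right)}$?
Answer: $\frac{26}{5} \approx 5.2$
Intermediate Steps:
$j = 208$ ($j = 3 - -205 = 3 + 205 = 208$)
$D{\left(r \right)} = \frac{208}{r}$
$- D{\left(-40 \right)} = - \frac{208}{-40} = - \frac{208 \left(-1\right)}{40} = \left(-1\right) \left(- \frac{26}{5}\right) = \frac{26}{5}$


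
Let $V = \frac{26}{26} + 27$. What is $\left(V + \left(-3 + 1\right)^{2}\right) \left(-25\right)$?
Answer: $-800$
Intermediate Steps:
$V = 28$ ($V = 26 \cdot \frac{1}{26} + 27 = 1 + 27 = 28$)
$\left(V + \left(-3 + 1\right)^{2}\right) \left(-25\right) = \left(28 + \left(-3 + 1\right)^{2}\right) \left(-25\right) = \left(28 + \left(-2\right)^{2}\right) \left(-25\right) = \left(28 + 4\right) \left(-25\right) = 32 \left(-25\right) = -800$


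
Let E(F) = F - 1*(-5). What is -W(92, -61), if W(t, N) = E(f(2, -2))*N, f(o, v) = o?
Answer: 427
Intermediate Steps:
E(F) = 5 + F (E(F) = F + 5 = 5 + F)
W(t, N) = 7*N (W(t, N) = (5 + 2)*N = 7*N)
-W(92, -61) = -7*(-61) = -1*(-427) = 427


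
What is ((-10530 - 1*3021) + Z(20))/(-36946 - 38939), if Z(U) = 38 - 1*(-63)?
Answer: 2690/15177 ≈ 0.17724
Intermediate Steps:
Z(U) = 101 (Z(U) = 38 + 63 = 101)
((-10530 - 1*3021) + Z(20))/(-36946 - 38939) = ((-10530 - 1*3021) + 101)/(-36946 - 38939) = ((-10530 - 3021) + 101)/(-75885) = (-13551 + 101)*(-1/75885) = -13450*(-1/75885) = 2690/15177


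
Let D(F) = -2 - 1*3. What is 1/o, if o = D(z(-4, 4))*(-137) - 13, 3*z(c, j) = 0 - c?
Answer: 1/672 ≈ 0.0014881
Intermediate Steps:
z(c, j) = -c/3 (z(c, j) = (0 - c)/3 = (-c)/3 = -c/3)
D(F) = -5 (D(F) = -2 - 3 = -5)
o = 672 (o = -5*(-137) - 13 = 685 - 13 = 672)
1/o = 1/672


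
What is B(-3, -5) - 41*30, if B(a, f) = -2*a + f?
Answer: -1229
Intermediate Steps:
B(a, f) = f - 2*a
B(-3, -5) - 41*30 = (-5 - 2*(-3)) - 41*30 = (-5 + 6) - 1230 = 1 - 1230 = -1229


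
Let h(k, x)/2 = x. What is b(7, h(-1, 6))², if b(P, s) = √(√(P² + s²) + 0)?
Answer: √193 ≈ 13.892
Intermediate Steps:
h(k, x) = 2*x
b(P, s) = (P² + s²)^(¼) (b(P, s) = √(√(P² + s²)) = (P² + s²)^(¼))
b(7, h(-1, 6))² = ((7² + (2*6)²)^(¼))² = ((49 + 12²)^(¼))² = ((49 + 144)^(¼))² = (193^(¼))² = √193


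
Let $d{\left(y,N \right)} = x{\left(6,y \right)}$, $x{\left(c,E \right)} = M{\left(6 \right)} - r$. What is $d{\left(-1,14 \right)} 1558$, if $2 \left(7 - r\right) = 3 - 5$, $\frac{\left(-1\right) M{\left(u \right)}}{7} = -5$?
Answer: $42066$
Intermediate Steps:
$M{\left(u \right)} = 35$ ($M{\left(u \right)} = \left(-7\right) \left(-5\right) = 35$)
$r = 8$ ($r = 7 - \frac{3 - 5}{2} = 7 - -1 = 7 + 1 = 8$)
$x{\left(c,E \right)} = 27$ ($x{\left(c,E \right)} = 35 - 8 = 27$)
$d{\left(y,N \right)} = 27$
$d{\left(-1,14 \right)} 1558 = 27 \cdot 1558 = 42066$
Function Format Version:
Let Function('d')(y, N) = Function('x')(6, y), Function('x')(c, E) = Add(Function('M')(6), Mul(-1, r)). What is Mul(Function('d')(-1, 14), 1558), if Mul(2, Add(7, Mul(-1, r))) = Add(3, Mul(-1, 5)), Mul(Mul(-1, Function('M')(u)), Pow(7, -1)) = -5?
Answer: 42066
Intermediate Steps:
Function('M')(u) = 35 (Function('M')(u) = Mul(-7, -5) = 35)
r = 8 (r = Add(7, Mul(Rational(-1, 2), Add(3, Mul(-1, 5)))) = Add(7, Mul(Rational(-1, 2), Add(3, -5))) = Add(7, Mul(Rational(-1, 2), -2)) = Add(7, 1) = 8)
Function('x')(c, E) = 27 (Function('x')(c, E) = Add(35, Mul(-1, 8)) = Add(35, -8) = 27)
Function('d')(y, N) = 27
Mul(Function('d')(-1, 14), 1558) = Mul(27, 1558) = 42066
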